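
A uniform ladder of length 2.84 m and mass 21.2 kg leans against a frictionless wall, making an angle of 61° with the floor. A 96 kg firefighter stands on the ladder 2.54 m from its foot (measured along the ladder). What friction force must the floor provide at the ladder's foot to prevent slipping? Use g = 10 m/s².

f ≈ 535 N

Taking torques about the foot of the ladder:
Ladder weight 21.2×10 = 212 N acts at 1.42 m along the ladder; its horizontal arm is 1.42·cos61° = 0.6884 m → τ = 145.9 N·m clockwise.
Firefighter: 96×10 = 960 N at 2.54 m → arm 1.231 m → τ = 1182 N·m clockwise.
Wall normal N acts horizontally at the top; its moment arm is the height L sinθ = 2.84·sin61° = 2.484 m, counterclockwise.
Setting net torque to zero: N × 2.484 = 1328 → N = 535 N.
ΣFx = 0: friction at the foot balances the wall's push, so f = N_wall = 535 N.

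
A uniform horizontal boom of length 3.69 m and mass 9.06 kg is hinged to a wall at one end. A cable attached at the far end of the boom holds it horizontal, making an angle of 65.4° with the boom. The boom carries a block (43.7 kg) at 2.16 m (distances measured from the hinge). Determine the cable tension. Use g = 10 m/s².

T ≈ 331 N

Take moments about the hinge.
Beam weight: 9.06 × 10 = 90.6 N down at 1.845 m → arm 1.845 m, τ = 90.6 × 1.845 = 167.2 N·m clockwise.
Block: 43.7 × 10 = 437 N down at 2.16 m → arm 2.16 m, τ = 437 × 2.16 = 943.9 N·m clockwise.
Total clockwise load moment = 1111 N·m.
The cable tension T acts at 3.69 m; only its component perpendicular to the boom, T sinθ, produces torque. sin 65.4° = 0.9092.
Στ = 0 ⇒ T × 3.69 × 0.9092 = 1111 ⇒ T = 1111 / 3.355 = 331 N.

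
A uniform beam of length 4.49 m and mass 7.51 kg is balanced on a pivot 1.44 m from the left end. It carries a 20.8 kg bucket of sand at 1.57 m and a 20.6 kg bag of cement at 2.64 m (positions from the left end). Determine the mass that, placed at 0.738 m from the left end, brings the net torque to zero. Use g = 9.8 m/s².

About the pivot (at 1.44 m from the left end):
Beam weight: 7.51 × 9.8 = 73.6 N down at 2.245 m → arm 0.805 m, τ = 73.6 × 0.805 = 59.25 N·m clockwise.
Bucket of sand: 20.8 × 9.8 = 203.8 N down at 1.57 m → arm 0.13 m, τ = 203.8 × 0.13 = 26.49 N·m clockwise.
Bag of cement: 20.6 × 9.8 = 201.9 N down at 2.64 m → arm 1.2 m, τ = 201.9 × 1.2 = 242.3 N·m clockwise.
Net moment of known loads = 328 N·m clockwise.
An unknown mass m at 0.738 m has arm 0.702 m; its moment is m·g·0.702 counterclockwise.
Setting net torque to zero: m × 9.8 × 0.702 = 328 → m = 328 / (9.8 × 0.702) = 47.7 kg.

m ≈ 47.7 kg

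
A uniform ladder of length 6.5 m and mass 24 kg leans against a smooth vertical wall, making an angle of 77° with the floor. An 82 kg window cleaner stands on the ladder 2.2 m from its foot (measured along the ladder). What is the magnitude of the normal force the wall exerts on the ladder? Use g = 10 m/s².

Take moments about the foot of the ladder.
Ladder weight 24×10 = 240 N acts at 3.25 m along the ladder; its horizontal arm is 3.25·cos77° = 0.7311 m → τ = 175.5 N·m clockwise.
Window cleaner: 82×10 = 820 N at 2.2 m → arm 0.4949 m → τ = 405.8 N·m clockwise.
Wall normal N acts horizontally at the top; its moment arm is the height L sinθ = 6.5·sin77° = 6.333 m, counterclockwise.
For rotational equilibrium, N × 6.333 = 581.3, so N = 91.8 N.

N_wall ≈ 91.8 N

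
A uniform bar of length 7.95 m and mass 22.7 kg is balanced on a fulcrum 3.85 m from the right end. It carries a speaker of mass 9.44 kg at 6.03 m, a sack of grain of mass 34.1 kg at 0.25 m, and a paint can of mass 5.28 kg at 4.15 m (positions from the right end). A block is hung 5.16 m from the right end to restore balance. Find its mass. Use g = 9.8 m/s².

Take moments about the fulcrum (at 3.85 m from the right end).
Beam weight: 22.7 × 9.8 = 222.5 N down at 3.975 m → arm 0.125 m, τ = 222.5 × 0.125 = 27.81 N·m counterclockwise.
Speaker: 9.44 × 9.8 = 92.51 N down at 6.03 m → arm 2.18 m, τ = 92.51 × 2.18 = 201.7 N·m counterclockwise.
Sack of grain: 34.1 × 9.8 = 334.2 N down at 0.25 m → arm 3.6 m, τ = 334.2 × 3.6 = 1203 N·m clockwise.
Paint can: 5.28 × 9.8 = 51.74 N down at 4.15 m → arm 0.3 m, τ = 51.74 × 0.3 = 15.52 N·m counterclockwise.
Net moment of known loads = 958 N·m clockwise.
An unknown mass m at 5.16 m has arm 1.31 m; its moment is m·g·1.31 counterclockwise.
For rotational equilibrium, m × 9.8 × 1.31 = 958, so m = 958 / (9.8 × 1.31) = 74.6 kg.

m ≈ 74.6 kg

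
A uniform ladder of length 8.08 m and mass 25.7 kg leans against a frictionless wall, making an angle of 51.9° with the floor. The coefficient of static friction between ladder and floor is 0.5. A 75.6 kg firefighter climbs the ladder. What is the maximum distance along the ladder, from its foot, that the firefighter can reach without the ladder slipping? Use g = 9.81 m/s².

d ≈ 5.53 m

Take moments about the foot of the ladder.
Ladder weight 25.7×9.81 = 252.1 N acts at 4.04 m along the ladder; its horizontal arm is 4.04·cos51.9° = 2.493 m → τ = 628.5 N·m clockwise.
Firefighter weight 75.6×9.81 = 741.6 N at distance d → arm d·cos51.9° → τ = 741.6·d·0.617 clockwise.
Wall normal N at the top has arm L sinθ = 6.358 m counterclockwise, so Στ = 0 gives N·6.358 = 628.5 + 457.6·d.
ΣFy = 0 ⇒ N_floor = 993.7 N, so the maximum friction is μ_s·N_floor = 0.5×993.7 = 496.9 N. ΣFx = 0 ⇒ N_wall = f, so at the slipping point N = 496.9 N.
Substituting: 496.9×6.358 = 628.5 + 457.6·d ⇒ d = (3159 − 628.5) / 457.6 = 5.53 m.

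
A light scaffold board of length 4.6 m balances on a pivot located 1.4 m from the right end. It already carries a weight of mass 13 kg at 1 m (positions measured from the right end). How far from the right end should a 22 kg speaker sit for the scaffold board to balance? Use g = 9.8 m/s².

Take moments about the pivot (at 1.4 m from the right end).
Weight: 13 × 9.8 = 127.4 N down at 1 m → arm 0.4 m, τ = 127.4 × 0.4 = 50.96 N·m clockwise.
Net moment of existing loads = 50.96 N·m clockwise.
The speaker weighs 22 × 9.8 = 215.6 N and must supply an equal counterclockwise moment, so its lever arm about the pivot is 50.96 / 215.6 = 0.236 m.
That puts it at 1.4 + 0.236 = 1.64 m from the right end.

x ≈ 1.64 m from the right end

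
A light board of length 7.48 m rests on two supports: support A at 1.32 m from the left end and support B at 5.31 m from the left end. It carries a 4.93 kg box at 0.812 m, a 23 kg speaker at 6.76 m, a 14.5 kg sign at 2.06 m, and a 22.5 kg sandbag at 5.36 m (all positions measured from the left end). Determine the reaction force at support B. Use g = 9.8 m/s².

R_B ≈ 551 N

Taking torques about support A:
Box: 4.93 × 9.8 = 48.31 N down at 0.812 m → arm 0.508 m, τ = 48.31 × 0.508 = 24.54 N·m counterclockwise.
Speaker: 23 × 9.8 = 225.4 N down at 6.76 m → arm 5.44 m, τ = 225.4 × 5.44 = 1226 N·m clockwise.
Sign: 14.5 × 9.8 = 142.1 N down at 2.06 m → arm 0.74 m, τ = 142.1 × 0.74 = 105.2 N·m clockwise.
Sandbag: 22.5 × 9.8 = 220.5 N down at 5.36 m → arm 4.04 m, τ = 220.5 × 4.04 = 890.8 N·m clockwise.
Net load moment about support A = 2197 N·m clockwise.
Reaction R at support B is upward at 5.31 m, arm 3.99 m → moment R × 3.99 counterclockwise.
For rotational equilibrium, R × 3.99 = 2197, so R = 551 N.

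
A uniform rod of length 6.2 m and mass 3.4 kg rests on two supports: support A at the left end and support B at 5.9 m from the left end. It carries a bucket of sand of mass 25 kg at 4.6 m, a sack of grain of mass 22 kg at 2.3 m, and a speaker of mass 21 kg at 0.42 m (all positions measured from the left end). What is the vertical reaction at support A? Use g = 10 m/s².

R_A ≈ 401 N

About support B:
Beam weight: 3.4 × 10 = 34 N down at 3.1 m → arm 2.8 m, τ = 34 × 2.8 = 95.2 N·m counterclockwise.
Bucket of sand: 25 × 10 = 250 N down at 4.6 m → arm 1.3 m, τ = 250 × 1.3 = 325 N·m counterclockwise.
Sack of grain: 22 × 10 = 220 N down at 2.3 m → arm 3.6 m, τ = 220 × 3.6 = 792 N·m counterclockwise.
Speaker: 21 × 10 = 210 N down at 0.42 m → arm 5.48 m, τ = 210 × 5.48 = 1151 N·m counterclockwise.
Net load moment about support B = 2363 N·m counterclockwise.
Reaction R at support A is upward at 0 m, arm 5.9 m → moment R × 5.9 clockwise.
For rotational equilibrium, R × 5.9 = 2363, so R = 401 N.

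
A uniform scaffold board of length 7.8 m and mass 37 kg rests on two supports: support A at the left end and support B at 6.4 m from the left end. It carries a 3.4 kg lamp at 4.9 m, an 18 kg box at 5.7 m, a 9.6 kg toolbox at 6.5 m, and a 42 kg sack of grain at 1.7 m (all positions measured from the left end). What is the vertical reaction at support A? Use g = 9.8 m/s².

R_A ≈ 470 N

Sum moments about support B (its reaction then has zero moment arm).
Beam weight: 37 × 9.8 = 362.6 N down at 3.9 m → arm 2.5 m, τ = 362.6 × 2.5 = 906.5 N·m counterclockwise.
Lamp: 3.4 × 9.8 = 33.32 N down at 4.9 m → arm 1.5 m, τ = 33.32 × 1.5 = 49.98 N·m counterclockwise.
Box: 18 × 9.8 = 176.4 N down at 5.7 m → arm 0.7 m, τ = 176.4 × 0.7 = 123.5 N·m counterclockwise.
Toolbox: 9.6 × 9.8 = 94.08 N down at 6.5 m → arm 0.1 m, τ = 94.08 × 0.1 = 9.408 N·m clockwise.
Sack of grain: 42 × 9.8 = 411.6 N down at 1.7 m → arm 4.7 m, τ = 411.6 × 4.7 = 1935 N·m counterclockwise.
Net load moment about support B = 3006 N·m counterclockwise.
Reaction R at support A is upward at 0 m, arm 6.4 m → moment R × 6.4 clockwise.
Στ = 0 ⇒ R × 6.4 = 3006 ⇒ R = 470 N.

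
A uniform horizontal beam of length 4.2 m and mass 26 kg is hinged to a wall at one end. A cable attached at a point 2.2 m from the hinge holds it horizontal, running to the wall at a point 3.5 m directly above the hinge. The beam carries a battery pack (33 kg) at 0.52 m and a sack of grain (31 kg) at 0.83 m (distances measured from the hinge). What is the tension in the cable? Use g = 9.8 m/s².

T ≈ 513 N

Take moments about the hinge.
Beam weight: 26 × 9.8 = 254.8 N down at 2.1 m → arm 2.1 m, τ = 254.8 × 2.1 = 535.1 N·m clockwise.
Battery pack: 33 × 9.8 = 323.4 N down at 0.52 m → arm 0.52 m, τ = 323.4 × 0.52 = 168.2 N·m clockwise.
Sack of grain: 31 × 9.8 = 303.8 N down at 0.83 m → arm 0.83 m, τ = 303.8 × 0.83 = 252.2 N·m clockwise.
Total clockwise load moment = 955.5 N·m.
The cable tension T acts at 2.2 m; only its component perpendicular to the beam, T sinθ, produces torque. sinθ = h/√(h²+d²) = 3.5/√(3.5²+2.2²) = 0.8466.
Balancing moments: T × 2.2 × 0.8466 = 955.5, giving T = 955.5 / 1.863 = 513 N.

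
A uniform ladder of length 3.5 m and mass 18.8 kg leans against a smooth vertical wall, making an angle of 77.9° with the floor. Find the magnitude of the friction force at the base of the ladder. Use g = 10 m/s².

f ≈ 20.2 N

Sum moments about the foot of the ladder (the floor normal and friction both act there and drop out).
Ladder weight 18.8×10 = 188 N acts at 1.75 m along the ladder; its horizontal arm is 1.75·cos77.9° = 0.3668 m → τ = 68.96 N·m clockwise.
Wall normal N acts horizontally at the top; its moment arm is the height L sinθ = 3.5·sin77.9° = 3.422 m, counterclockwise.
Στ = 0 ⇒ N × 3.422 = 68.96 ⇒ N = 20.2 N.
ΣFx = 0: friction at the foot balances the wall's push, so f = N_wall = 20.2 N.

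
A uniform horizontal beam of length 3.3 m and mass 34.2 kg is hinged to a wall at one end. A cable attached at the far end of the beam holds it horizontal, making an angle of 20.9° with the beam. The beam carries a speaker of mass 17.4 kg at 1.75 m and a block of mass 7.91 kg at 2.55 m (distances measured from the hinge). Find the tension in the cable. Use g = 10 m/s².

T ≈ 909 N

Taking torques about the hinge:
Beam weight: 34.2 × 10 = 342 N down at 1.65 m → arm 1.65 m, τ = 342 × 1.65 = 564.3 N·m clockwise.
Speaker: 17.4 × 10 = 174 N down at 1.75 m → arm 1.75 m, τ = 174 × 1.75 = 304.5 N·m clockwise.
Block: 7.91 × 10 = 79.1 N down at 2.55 m → arm 2.55 m, τ = 79.1 × 2.55 = 201.7 N·m clockwise.
Total clockwise load moment = 1070 N·m.
The cable tension T acts at 3.3 m; only its component perpendicular to the beam, T sinθ, produces torque. sin 20.9° = 0.3567.
For rotational equilibrium, T × 3.3 × 0.3567 = 1070, so T = 1070 / 1.177 = 909 N.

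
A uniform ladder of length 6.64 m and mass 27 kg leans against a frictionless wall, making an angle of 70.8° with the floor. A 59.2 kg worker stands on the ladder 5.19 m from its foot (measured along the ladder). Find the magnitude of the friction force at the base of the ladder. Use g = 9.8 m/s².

About the foot of the ladder:
Ladder weight 27×9.8 = 264.6 N acts at 3.32 m along the ladder; its horizontal arm is 3.32·cos70.8° = 1.092 m → τ = 288.9 N·m clockwise.
Worker: 59.2×9.8 = 580.2 N at 5.19 m → arm 1.707 m → τ = 990.4 N·m clockwise.
Wall normal N acts horizontally at the top; its moment arm is the height L sinθ = 6.64·sin70.8° = 6.271 m, counterclockwise.
Balancing moments: N × 6.271 = 1279, giving N = 204 N.
ΣFx = 0: friction at the foot balances the wall's push, so f = N_wall = 204 N.

f ≈ 204 N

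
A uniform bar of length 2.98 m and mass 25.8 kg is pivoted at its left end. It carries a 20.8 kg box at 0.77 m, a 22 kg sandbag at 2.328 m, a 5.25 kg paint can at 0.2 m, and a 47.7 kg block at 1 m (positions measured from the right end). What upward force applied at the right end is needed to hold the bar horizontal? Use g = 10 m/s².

F ≈ 697 N

Sum moments about the left end (the unknown pivot reaction has zero arm there).
Beam weight: 25.8 × 10 = 258 N down at 1.49 m → arm 1.49 m, τ = 258 × 1.49 = 384.4 N·m clockwise.
Box: 20.8 × 10 = 208 N down at 0.77 m → arm 2.21 m, τ = 208 × 2.21 = 459.7 N·m clockwise.
Sandbag: 22 × 10 = 220 N down at 2.328 m → arm 0.652 m, τ = 220 × 0.652 = 143.4 N·m clockwise.
Paint can: 5.25 × 10 = 52.5 N down at 0.2 m → arm 2.78 m, τ = 52.5 × 2.78 = 145.9 N·m clockwise.
Block: 47.7 × 10 = 477 N down at 1 m → arm 1.98 m, τ = 477 × 1.98 = 944.5 N·m clockwise.
Net moment of the loads = 2078 N·m clockwise.
The upward force F acts at the right end, arm 2.98 m, giving F × 2.98 counterclockwise.
For rotational equilibrium, F × 2.98 = 2078, so F = 2078 / 2.98 = 697 N.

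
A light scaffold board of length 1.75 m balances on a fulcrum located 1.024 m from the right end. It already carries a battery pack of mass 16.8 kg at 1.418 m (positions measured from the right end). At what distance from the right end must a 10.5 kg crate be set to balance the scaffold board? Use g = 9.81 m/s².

About the fulcrum (at 1.024 m from the right end):
Battery pack: 16.8 × 9.81 = 164.8 N down at 1.418 m → arm 0.394 m, τ = 164.8 × 0.394 = 64.93 N·m counterclockwise.
Net moment of existing loads = 64.93 N·m counterclockwise.
The crate weighs 10.5 × 9.81 = 103 N and must supply an equal clockwise moment, so its lever arm about the fulcrum is 64.93 / 103 = 0.63 m.
That puts it at 1.024 − 0.63 = 0.394 m from the right end.

x ≈ 0.394 m from the right end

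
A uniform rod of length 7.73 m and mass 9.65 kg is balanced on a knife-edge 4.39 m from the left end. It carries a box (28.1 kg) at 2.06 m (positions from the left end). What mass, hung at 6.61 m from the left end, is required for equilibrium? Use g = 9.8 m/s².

Taking torques about the knife-edge (at 4.39 m from the left end):
Beam weight: 9.65 × 9.8 = 94.57 N down at 3.865 m → arm 0.525 m, τ = 94.57 × 0.525 = 49.65 N·m counterclockwise.
Box: 28.1 × 9.8 = 275.4 N down at 2.06 m → arm 2.33 m, τ = 275.4 × 2.33 = 641.7 N·m counterclockwise.
Net moment of known loads = 691.4 N·m counterclockwise.
An unknown mass m at 6.61 m has arm 2.22 m; its moment is m·g·2.22 clockwise.
For rotational equilibrium, m × 9.8 × 2.22 = 691.4, so m = 691.4 / (9.8 × 2.22) = 31.8 kg.

m ≈ 31.8 kg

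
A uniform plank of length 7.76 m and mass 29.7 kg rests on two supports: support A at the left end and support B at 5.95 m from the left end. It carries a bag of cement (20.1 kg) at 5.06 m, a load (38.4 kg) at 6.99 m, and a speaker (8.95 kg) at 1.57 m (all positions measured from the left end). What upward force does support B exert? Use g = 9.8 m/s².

Choose support A as the axis so its reaction then has zero moment arm.
Beam weight: 29.7 × 9.8 = 291.1 N down at 3.88 m → arm 3.88 m, τ = 291.1 × 3.88 = 1129 N·m clockwise.
Bag of cement: 20.1 × 9.8 = 197 N down at 5.06 m → arm 5.06 m, τ = 197 × 5.06 = 996.8 N·m clockwise.
Load: 38.4 × 9.8 = 376.3 N down at 6.99 m → arm 6.99 m, τ = 376.3 × 6.99 = 2630 N·m clockwise.
Speaker: 8.95 × 9.8 = 87.71 N down at 1.57 m → arm 1.57 m, τ = 87.71 × 1.57 = 137.7 N·m clockwise.
Net load moment about support A = 4894 N·m clockwise.
Reaction R at support B is upward at 5.95 m, arm 5.95 m → moment R × 5.95 counterclockwise.
Στ = 0 ⇒ R × 5.95 = 4894 ⇒ R = 823 N.

R_B ≈ 823 N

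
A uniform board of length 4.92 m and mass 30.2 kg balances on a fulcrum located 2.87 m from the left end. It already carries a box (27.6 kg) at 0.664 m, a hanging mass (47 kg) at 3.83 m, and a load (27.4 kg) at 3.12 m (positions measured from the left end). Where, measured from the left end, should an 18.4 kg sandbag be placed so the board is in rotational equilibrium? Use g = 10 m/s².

x ≈ 4.03 m from the left end

Take moments about the fulcrum (at 2.87 m from the left end).
Beam weight: 30.2 × 10 = 302 N down at 2.46 m → arm 0.41 m, τ = 302 × 0.41 = 123.8 N·m counterclockwise.
Box: 27.6 × 10 = 276 N down at 0.664 m → arm 2.206 m, τ = 276 × 2.206 = 608.9 N·m counterclockwise.
Hanging mass: 47 × 10 = 470 N down at 3.83 m → arm 0.96 m, τ = 470 × 0.96 = 451.2 N·m clockwise.
Load: 27.4 × 10 = 274 N down at 3.12 m → arm 0.25 m, τ = 274 × 0.25 = 68.5 N·m clockwise.
Net moment of existing loads = 213 N·m counterclockwise.
The sandbag weighs 18.4 × 10 = 184 N and must supply an equal clockwise moment, so its lever arm about the fulcrum is 213 / 184 = 1.16 m.
That puts it at 2.87 + 1.16 = 4.03 m from the left end.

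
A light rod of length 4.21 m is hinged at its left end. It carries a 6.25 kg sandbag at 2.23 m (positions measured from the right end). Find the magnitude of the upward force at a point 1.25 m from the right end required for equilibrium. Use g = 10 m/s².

F ≈ 41.8 N

Taking torques about the left end:
Sandbag: 6.25 × 10 = 62.5 N down at 2.23 m → arm 1.98 m, τ = 62.5 × 1.98 = 123.8 N·m clockwise.
Net moment of the loads = 123.8 N·m clockwise.
The upward force F acts at a point 1.25 m from the right end, arm 2.96 m, giving F × 2.96 counterclockwise.
Balancing moments: F × 2.96 = 123.8, giving F = 123.8 / 2.96 = 41.8 N.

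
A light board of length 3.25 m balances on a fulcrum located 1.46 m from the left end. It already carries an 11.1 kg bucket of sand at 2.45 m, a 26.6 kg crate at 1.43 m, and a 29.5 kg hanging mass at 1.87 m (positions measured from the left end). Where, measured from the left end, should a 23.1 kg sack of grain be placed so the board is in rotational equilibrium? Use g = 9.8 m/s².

x ≈ 0.495 m from the left end

About the fulcrum (at 1.46 m from the left end):
Bucket of sand: 11.1 × 9.8 = 108.8 N down at 2.45 m → arm 0.99 m, τ = 108.8 × 0.99 = 107.7 N·m clockwise.
Crate: 26.6 × 9.8 = 260.7 N down at 1.43 m → arm 0.03 m, τ = 260.7 × 0.03 = 7.821 N·m counterclockwise.
Hanging mass: 29.5 × 9.8 = 289.1 N down at 1.87 m → arm 0.41 m, τ = 289.1 × 0.41 = 118.5 N·m clockwise.
Net moment of existing loads = 218.4 N·m clockwise.
The sack of grain weighs 23.1 × 9.8 = 226.4 N and must supply an equal counterclockwise moment, so its lever arm about the fulcrum is 218.4 / 226.4 = 0.965 m.
That puts it at 1.46 − 0.965 = 0.495 m from the left end.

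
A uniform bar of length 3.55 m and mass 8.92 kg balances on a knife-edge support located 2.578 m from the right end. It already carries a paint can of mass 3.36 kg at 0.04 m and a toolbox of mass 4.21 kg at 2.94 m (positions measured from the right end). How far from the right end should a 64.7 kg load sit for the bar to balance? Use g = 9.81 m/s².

Taking torques about the knife-edge support (at 2.578 m from the right end):
Beam weight: 8.92 × 9.81 = 87.51 N down at 1.775 m → arm 0.803 m, τ = 87.51 × 0.803 = 70.27 N·m clockwise.
Paint can: 3.36 × 9.81 = 32.96 N down at 0.04 m → arm 2.538 m, τ = 32.96 × 2.538 = 83.65 N·m clockwise.
Toolbox: 4.21 × 9.81 = 41.3 N down at 2.94 m → arm 0.362 m, τ = 41.3 × 0.362 = 14.95 N·m counterclockwise.
Net moment of existing loads = 139 N·m clockwise.
The load weighs 64.7 × 9.81 = 634.7 N and must supply an equal counterclockwise moment, so its lever arm about the knife-edge support is 139 / 634.7 = 0.219 m.
That puts it at 2.578 + 0.219 = 2.8 m from the right end.

x ≈ 2.8 m from the right end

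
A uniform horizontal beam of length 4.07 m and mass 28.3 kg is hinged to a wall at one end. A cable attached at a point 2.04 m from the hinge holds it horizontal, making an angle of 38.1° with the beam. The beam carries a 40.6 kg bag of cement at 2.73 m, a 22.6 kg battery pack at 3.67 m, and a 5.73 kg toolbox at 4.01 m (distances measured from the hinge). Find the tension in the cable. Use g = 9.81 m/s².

T ≈ 2140 N

Choose the hinge as the axis so the unknown hinge reaction has zero arm there.
Beam weight: 28.3 × 9.81 = 277.6 N down at 2.035 m → arm 2.035 m, τ = 277.6 × 2.035 = 564.9 N·m clockwise.
Bag of cement: 40.6 × 9.81 = 398.3 N down at 2.73 m → arm 2.73 m, τ = 398.3 × 2.73 = 1087 N·m clockwise.
Battery pack: 22.6 × 9.81 = 221.7 N down at 3.67 m → arm 3.67 m, τ = 221.7 × 3.67 = 813.6 N·m clockwise.
Toolbox: 5.73 × 9.81 = 56.21 N down at 4.01 m → arm 4.01 m, τ = 56.21 × 4.01 = 225.4 N·m clockwise.
Total clockwise load moment = 2691 N·m.
The cable tension T acts at 2.04 m; only its component perpendicular to the beam, T sinθ, produces torque. sin 38.1° = 0.617.
Balancing moments: T × 2.04 × 0.617 = 2691, giving T = 2691 / 1.259 = 2140 N.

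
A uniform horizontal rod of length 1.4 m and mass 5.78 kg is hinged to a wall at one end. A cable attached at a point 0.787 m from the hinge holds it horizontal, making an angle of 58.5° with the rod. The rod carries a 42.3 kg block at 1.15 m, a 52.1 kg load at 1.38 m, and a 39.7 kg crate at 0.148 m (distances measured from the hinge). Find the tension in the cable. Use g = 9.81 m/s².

Choose the hinge as the axis so the unknown hinge reaction has zero arm there.
Beam weight: 5.78 × 9.81 = 56.7 N down at 0.7 m → arm 0.7 m, τ = 56.7 × 0.7 = 39.69 N·m clockwise.
Block: 42.3 × 9.81 = 415 N down at 1.15 m → arm 1.15 m, τ = 415 × 1.15 = 477.2 N·m clockwise.
Load: 52.1 × 9.81 = 511.1 N down at 1.38 m → arm 1.38 m, τ = 511.1 × 1.38 = 705.3 N·m clockwise.
Crate: 39.7 × 9.81 = 389.5 N down at 0.148 m → arm 0.148 m, τ = 389.5 × 0.148 = 57.65 N·m clockwise.
Total clockwise load moment = 1280 N·m.
The cable tension T acts at 0.787 m; only its component perpendicular to the rod, T sinθ, produces torque. sin 58.5° = 0.8526.
Setting net torque to zero: T × 0.787 × 0.8526 = 1280 → T = 1280 / 0.671 = 1910 N.

T ≈ 1910 N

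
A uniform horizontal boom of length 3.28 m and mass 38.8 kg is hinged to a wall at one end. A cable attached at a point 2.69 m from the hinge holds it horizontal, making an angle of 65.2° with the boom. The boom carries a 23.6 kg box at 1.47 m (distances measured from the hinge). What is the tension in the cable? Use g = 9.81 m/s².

Taking torques about the hinge:
Beam weight: 38.8 × 9.81 = 380.6 N down at 1.64 m → arm 1.64 m, τ = 380.6 × 1.64 = 624.2 N·m clockwise.
Box: 23.6 × 9.81 = 231.5 N down at 1.47 m → arm 1.47 m, τ = 231.5 × 1.47 = 340.3 N·m clockwise.
Total clockwise load moment = 964.5 N·m.
The cable tension T acts at 2.69 m; only its component perpendicular to the boom, T sinθ, produces torque. sin 65.2° = 0.9078.
Balancing moments: T × 2.69 × 0.9078 = 964.5, giving T = 964.5 / 2.442 = 395 N.

T ≈ 395 N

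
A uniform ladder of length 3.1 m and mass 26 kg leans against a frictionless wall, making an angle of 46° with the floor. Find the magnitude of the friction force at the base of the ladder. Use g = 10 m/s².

f ≈ 126 N

Sum moments about the foot of the ladder (the floor normal and friction both act there and drop out).
Ladder weight 26×10 = 260 N acts at 1.55 m along the ladder; its horizontal arm is 1.55·cos46° = 1.077 m → τ = 280 N·m clockwise.
Wall normal N acts horizontally at the top; its moment arm is the height L sinθ = 3.1·sin46° = 2.23 m, counterclockwise.
Στ = 0 ⇒ N × 2.23 = 280 ⇒ N = 126 N.
ΣFx = 0: friction at the foot balances the wall's push, so f = N_wall = 126 N.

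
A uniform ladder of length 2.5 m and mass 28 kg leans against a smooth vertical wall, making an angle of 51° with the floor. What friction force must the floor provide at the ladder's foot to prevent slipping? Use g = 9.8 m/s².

f ≈ 111 N

About the foot of the ladder:
Ladder weight 28×9.8 = 274.4 N acts at 1.25 m along the ladder; its horizontal arm is 1.25·cos51° = 0.7867 m → τ = 215.9 N·m clockwise.
Wall normal N acts horizontally at the top; its moment arm is the height L sinθ = 2.5·sin51° = 1.943 m, counterclockwise.
Balancing moments: N × 1.943 = 215.9, giving N = 111 N.
ΣFx = 0: friction at the foot balances the wall's push, so f = N_wall = 111 N.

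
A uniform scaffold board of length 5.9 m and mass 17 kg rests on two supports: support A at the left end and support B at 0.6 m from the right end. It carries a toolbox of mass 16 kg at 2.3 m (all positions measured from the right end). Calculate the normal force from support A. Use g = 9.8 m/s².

Choose support B as the axis so its reaction then has zero moment arm.
Beam weight: 17 × 9.8 = 166.6 N down at 2.95 m → arm 2.35 m, τ = 166.6 × 2.35 = 391.5 N·m counterclockwise.
Toolbox: 16 × 9.8 = 156.8 N down at 2.3 m → arm 1.7 m, τ = 156.8 × 1.7 = 266.6 N·m counterclockwise.
Net load moment about support B = 658.1 N·m counterclockwise.
Reaction R at support A is upward at 5.9 m, arm 5.3 m → moment R × 5.3 clockwise.
Balancing moments: R × 5.3 = 658.1, giving R = 124 N.

R_A ≈ 124 N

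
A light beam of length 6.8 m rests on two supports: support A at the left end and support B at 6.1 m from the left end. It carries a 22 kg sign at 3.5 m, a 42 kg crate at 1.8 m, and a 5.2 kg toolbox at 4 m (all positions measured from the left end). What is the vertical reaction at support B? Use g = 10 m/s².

Take moments about support A.
Sign: 22 × 10 = 220 N down at 3.5 m → arm 3.5 m, τ = 220 × 3.5 = 770 N·m clockwise.
Crate: 42 × 10 = 420 N down at 1.8 m → arm 1.8 m, τ = 420 × 1.8 = 756 N·m clockwise.
Toolbox: 5.2 × 10 = 52 N down at 4 m → arm 4 m, τ = 52 × 4 = 208 N·m clockwise.
Net load moment about support A = 1734 N·m clockwise.
Reaction R at support B is upward at 6.1 m, arm 6.1 m → moment R × 6.1 counterclockwise.
For rotational equilibrium, R × 6.1 = 1734, so R = 284 N.

R_B ≈ 284 N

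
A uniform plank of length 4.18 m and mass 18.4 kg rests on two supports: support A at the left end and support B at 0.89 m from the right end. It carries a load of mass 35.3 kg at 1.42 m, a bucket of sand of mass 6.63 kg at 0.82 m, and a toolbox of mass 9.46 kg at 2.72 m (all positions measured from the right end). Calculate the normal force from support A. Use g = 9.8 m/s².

Take moments about support B.
Beam weight: 18.4 × 9.8 = 180.3 N down at 2.09 m → arm 1.2 m, τ = 180.3 × 1.2 = 216.4 N·m counterclockwise.
Load: 35.3 × 9.8 = 345.9 N down at 1.42 m → arm 0.53 m, τ = 345.9 × 0.53 = 183.3 N·m counterclockwise.
Bucket of sand: 6.63 × 9.8 = 64.97 N down at 0.82 m → arm 0.07 m, τ = 64.97 × 0.07 = 4.548 N·m clockwise.
Toolbox: 9.46 × 9.8 = 92.71 N down at 2.72 m → arm 1.83 m, τ = 92.71 × 1.83 = 169.7 N·m counterclockwise.
Net load moment about support B = 564.9 N·m counterclockwise.
Reaction R at support A is upward at 4.18 m, arm 3.29 m → moment R × 3.29 clockwise.
Balancing moments: R × 3.29 = 564.9, giving R = 172 N.

R_A ≈ 172 N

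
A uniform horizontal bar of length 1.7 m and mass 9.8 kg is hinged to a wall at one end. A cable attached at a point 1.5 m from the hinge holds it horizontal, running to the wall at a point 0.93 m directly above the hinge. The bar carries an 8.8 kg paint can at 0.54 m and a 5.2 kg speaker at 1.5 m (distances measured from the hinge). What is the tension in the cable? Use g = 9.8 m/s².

Taking torques about the hinge:
Beam weight: 9.8 × 9.8 = 96.04 N down at 0.85 m → arm 0.85 m, τ = 96.04 × 0.85 = 81.63 N·m clockwise.
Paint can: 8.8 × 9.8 = 86.24 N down at 0.54 m → arm 0.54 m, τ = 86.24 × 0.54 = 46.57 N·m clockwise.
Speaker: 5.2 × 9.8 = 50.96 N down at 1.5 m → arm 1.5 m, τ = 50.96 × 1.5 = 76.44 N·m clockwise.
Total clockwise load moment = 204.6 N·m.
The cable tension T acts at 1.5 m; only its component perpendicular to the bar, T sinθ, produces torque. sinθ = h/√(h²+d²) = 0.93/√(0.93²+1.5²) = 0.5269.
For rotational equilibrium, T × 1.5 × 0.5269 = 204.6, so T = 204.6 / 0.7904 = 259 N.

T ≈ 259 N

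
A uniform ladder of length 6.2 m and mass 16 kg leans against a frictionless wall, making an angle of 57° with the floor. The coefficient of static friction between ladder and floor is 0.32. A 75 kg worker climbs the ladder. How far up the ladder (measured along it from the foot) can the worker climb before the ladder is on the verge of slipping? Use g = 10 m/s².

d ≈ 3.05 m

Choose the foot of the ladder as the axis so the floor normal and friction both act there and drop out.
Ladder weight 16×10 = 160 N acts at 3.1 m along the ladder; its horizontal arm is 3.1·cos57° = 1.688 m → τ = 270.1 N·m clockwise.
Worker weight 75×10 = 750 N at distance d → arm d·cos57° → τ = 750·d·0.5446 clockwise.
Wall normal N at the top has arm L sinθ = 5.2 m counterclockwise, so Στ = 0 gives N·5.2 = 270.1 + 408.4·d.
ΣFy = 0 ⇒ N_floor = 910 N, so the maximum friction is μ_s·N_floor = 0.32×910 = 291.2 N. ΣFx = 0 ⇒ N_wall = f, so at the slipping point N = 291.2 N.
Substituting: 291.2×5.2 = 270.1 + 408.4·d ⇒ d = (1514 − 270.1) / 408.4 = 3.05 m.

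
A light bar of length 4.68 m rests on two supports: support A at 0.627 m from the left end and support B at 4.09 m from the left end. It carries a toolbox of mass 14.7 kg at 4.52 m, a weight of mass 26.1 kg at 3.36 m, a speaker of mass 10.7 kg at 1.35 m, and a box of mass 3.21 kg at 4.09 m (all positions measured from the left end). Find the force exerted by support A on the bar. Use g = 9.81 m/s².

Taking torques about support B:
Toolbox: 14.7 × 9.81 = 144.2 N down at 4.52 m → arm 0.43 m, τ = 144.2 × 0.43 = 62.01 N·m clockwise.
Weight: 26.1 × 9.81 = 256 N down at 3.36 m → arm 0.73 m, τ = 256 × 0.73 = 186.9 N·m counterclockwise.
Speaker: 10.7 × 9.81 = 105 N down at 1.35 m → arm 2.74 m, τ = 105 × 2.74 = 287.7 N·m counterclockwise.
Box: acts at the support B, moment arm 0 → no torque.
Net load moment about support B = 412.6 N·m counterclockwise.
Reaction R at support A is upward at 0.627 m, arm 3.463 m → moment R × 3.463 clockwise.
Στ = 0 ⇒ R × 3.463 = 412.6 ⇒ R = 119 N.

R_A ≈ 119 N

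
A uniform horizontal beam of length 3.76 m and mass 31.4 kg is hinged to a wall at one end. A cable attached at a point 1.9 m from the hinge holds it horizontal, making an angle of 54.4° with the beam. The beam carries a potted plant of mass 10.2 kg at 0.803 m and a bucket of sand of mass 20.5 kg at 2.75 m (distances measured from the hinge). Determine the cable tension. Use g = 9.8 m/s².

About the hinge:
Beam weight: 31.4 × 9.8 = 307.7 N down at 1.88 m → arm 1.88 m, τ = 307.7 × 1.88 = 578.5 N·m clockwise.
Potted plant: 10.2 × 9.8 = 99.96 N down at 0.803 m → arm 0.803 m, τ = 99.96 × 0.803 = 80.27 N·m clockwise.
Bucket of sand: 20.5 × 9.8 = 200.9 N down at 2.75 m → arm 2.75 m, τ = 200.9 × 2.75 = 552.5 N·m clockwise.
Total clockwise load moment = 1211 N·m.
The cable tension T acts at 1.9 m; only its component perpendicular to the beam, T sinθ, produces torque. sin 54.4° = 0.8131.
Στ = 0 ⇒ T × 1.9 × 0.8131 = 1211 ⇒ T = 1211 / 1.545 = 784 N.

T ≈ 784 N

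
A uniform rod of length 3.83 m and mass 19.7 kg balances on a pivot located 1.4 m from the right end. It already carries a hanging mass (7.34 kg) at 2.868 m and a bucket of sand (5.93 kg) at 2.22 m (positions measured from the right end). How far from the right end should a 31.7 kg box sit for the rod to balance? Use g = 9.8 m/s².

x ≈ 0.587 m from the right end

About the pivot (at 1.4 m from the right end):
Beam weight: 19.7 × 9.8 = 193.1 N down at 1.915 m → arm 0.515 m, τ = 193.1 × 0.515 = 99.45 N·m counterclockwise.
Hanging mass: 7.34 × 9.8 = 71.93 N down at 2.868 m → arm 1.468 m, τ = 71.93 × 1.468 = 105.6 N·m counterclockwise.
Bucket of sand: 5.93 × 9.8 = 58.11 N down at 2.22 m → arm 0.82 m, τ = 58.11 × 0.82 = 47.65 N·m counterclockwise.
Net moment of existing loads = 252.7 N·m counterclockwise.
The box weighs 31.7 × 9.8 = 310.7 N and must supply an equal clockwise moment, so its lever arm about the pivot is 252.7 / 310.7 = 0.813 m.
That puts it at 1.4 − 0.813 = 0.587 m from the right end.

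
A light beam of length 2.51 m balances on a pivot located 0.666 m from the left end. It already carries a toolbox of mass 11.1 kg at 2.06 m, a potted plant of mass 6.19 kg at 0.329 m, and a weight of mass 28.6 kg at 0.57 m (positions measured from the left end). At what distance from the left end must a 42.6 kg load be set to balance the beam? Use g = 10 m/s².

Take moments about the pivot (at 0.666 m from the left end).
Toolbox: 11.1 × 10 = 111 N down at 2.06 m → arm 1.394 m, τ = 111 × 1.394 = 154.7 N·m clockwise.
Potted plant: 6.19 × 10 = 61.9 N down at 0.329 m → arm 0.337 m, τ = 61.9 × 0.337 = 20.86 N·m counterclockwise.
Weight: 28.6 × 10 = 286 N down at 0.57 m → arm 0.096 m, τ = 286 × 0.096 = 27.46 N·m counterclockwise.
Net moment of existing loads = 106.4 N·m clockwise.
The load weighs 42.6 × 10 = 426 N and must supply an equal counterclockwise moment, so its lever arm about the pivot is 106.4 / 426 = 0.25 m.
That puts it at 0.666 − 0.25 = 0.416 m from the left end.

x ≈ 0.416 m from the left end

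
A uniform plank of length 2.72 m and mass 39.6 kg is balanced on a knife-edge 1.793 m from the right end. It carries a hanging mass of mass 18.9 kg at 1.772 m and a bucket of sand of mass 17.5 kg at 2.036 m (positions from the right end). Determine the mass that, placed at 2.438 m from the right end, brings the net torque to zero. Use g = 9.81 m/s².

Sum moments about the knife-edge (at 1.793 m from the right end) (the support reaction has zero arm there).
Beam weight: 39.6 × 9.81 = 388.5 N down at 1.36 m → arm 0.433 m, τ = 388.5 × 0.433 = 168.2 N·m clockwise.
Hanging mass: 18.9 × 9.81 = 185.4 N down at 1.772 m → arm 0.021 m, τ = 185.4 × 0.021 = 3.893 N·m clockwise.
Bucket of sand: 17.5 × 9.81 = 171.7 N down at 2.036 m → arm 0.243 m, τ = 171.7 × 0.243 = 41.72 N·m counterclockwise.
Net moment of known loads = 130.4 N·m clockwise.
An unknown mass m at 2.438 m has arm 0.645 m; its moment is m·g·0.645 counterclockwise.
Balancing moments: m × 9.81 × 0.645 = 130.4, giving m = 130.4 / (9.81 × 0.645) = 20.6 kg.

m ≈ 20.6 kg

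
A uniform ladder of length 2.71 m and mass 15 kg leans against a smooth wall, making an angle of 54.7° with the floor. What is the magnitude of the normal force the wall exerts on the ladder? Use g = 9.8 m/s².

Choose the foot of the ladder as the axis so the floor normal and friction both act there and drop out.
Ladder weight 15×9.8 = 147 N acts at 1.355 m along the ladder; its horizontal arm is 1.355·cos54.7° = 0.783 m → τ = 115.1 N·m clockwise.
Wall normal N acts horizontally at the top; its moment arm is the height L sinθ = 2.71·sin54.7° = 2.212 m, counterclockwise.
For rotational equilibrium, N × 2.212 = 115.1, so N = 52 N.

N_wall ≈ 52 N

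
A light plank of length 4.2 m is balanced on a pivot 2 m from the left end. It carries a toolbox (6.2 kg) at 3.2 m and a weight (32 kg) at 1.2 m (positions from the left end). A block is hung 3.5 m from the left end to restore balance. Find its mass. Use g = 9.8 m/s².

m ≈ 12.1 kg

Choose the pivot (at 2 m from the left end) as the axis so the support reaction has zero arm there.
Toolbox: 6.2 × 9.8 = 60.76 N down at 3.2 m → arm 1.2 m, τ = 60.76 × 1.2 = 72.91 N·m clockwise.
Weight: 32 × 9.8 = 313.6 N down at 1.2 m → arm 0.8 m, τ = 313.6 × 0.8 = 250.9 N·m counterclockwise.
Net moment of known loads = 178 N·m counterclockwise.
An unknown mass m at 3.5 m has arm 1.5 m; its moment is m·g·1.5 clockwise.
Balancing moments: m × 9.8 × 1.5 = 178, giving m = 178 / (9.8 × 1.5) = 12.1 kg.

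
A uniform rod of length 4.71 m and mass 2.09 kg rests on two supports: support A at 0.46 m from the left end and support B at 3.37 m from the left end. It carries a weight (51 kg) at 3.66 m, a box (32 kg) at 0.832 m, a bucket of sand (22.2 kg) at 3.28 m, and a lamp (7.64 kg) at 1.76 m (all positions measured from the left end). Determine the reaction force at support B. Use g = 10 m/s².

About support A:
Beam weight: 2.09 × 10 = 20.9 N down at 2.355 m → arm 1.895 m, τ = 20.9 × 1.895 = 39.61 N·m clockwise.
Weight: 51 × 10 = 510 N down at 3.66 m → arm 3.2 m, τ = 510 × 3.2 = 1632 N·m clockwise.
Box: 32 × 10 = 320 N down at 0.832 m → arm 0.372 m, τ = 320 × 0.372 = 119 N·m clockwise.
Bucket of sand: 22.2 × 10 = 222 N down at 3.28 m → arm 2.82 m, τ = 222 × 2.82 = 626 N·m clockwise.
Lamp: 7.64 × 10 = 76.4 N down at 1.76 m → arm 1.3 m, τ = 76.4 × 1.3 = 99.32 N·m clockwise.
Net load moment about support A = 2516 N·m clockwise.
Reaction R at support B is upward at 3.37 m, arm 2.91 m → moment R × 2.91 counterclockwise.
Στ = 0 ⇒ R × 2.91 = 2516 ⇒ R = 865 N.

R_B ≈ 865 N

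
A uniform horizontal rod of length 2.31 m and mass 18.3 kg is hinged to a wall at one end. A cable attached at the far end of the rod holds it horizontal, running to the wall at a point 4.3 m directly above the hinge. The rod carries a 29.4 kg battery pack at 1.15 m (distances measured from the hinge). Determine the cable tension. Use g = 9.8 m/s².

T ≈ 265 N

Take moments about the hinge.
Beam weight: 18.3 × 9.8 = 179.3 N down at 1.155 m → arm 1.155 m, τ = 179.3 × 1.155 = 207.1 N·m clockwise.
Battery pack: 29.4 × 9.8 = 288.1 N down at 1.15 m → arm 1.15 m, τ = 288.1 × 1.15 = 331.3 N·m clockwise.
Total clockwise load moment = 538.4 N·m.
The cable tension T acts at 2.31 m; only its component perpendicular to the rod, T sinθ, produces torque. sinθ = h/√(h²+d²) = 4.3/√(4.3²+2.31²) = 0.8809.
For rotational equilibrium, T × 2.31 × 0.8809 = 538.4, so T = 538.4 / 2.035 = 265 N.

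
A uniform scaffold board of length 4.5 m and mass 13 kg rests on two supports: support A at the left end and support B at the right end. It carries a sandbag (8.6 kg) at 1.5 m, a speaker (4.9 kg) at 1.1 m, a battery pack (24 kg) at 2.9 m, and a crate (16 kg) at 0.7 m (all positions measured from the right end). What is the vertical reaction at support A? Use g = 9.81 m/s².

Choose support B as the axis so its reaction then has zero moment arm.
Beam weight: 13 × 9.81 = 127.5 N down at 2.25 m → arm 2.25 m, τ = 127.5 × 2.25 = 286.9 N·m counterclockwise.
Sandbag: 8.6 × 9.81 = 84.37 N down at 1.5 m → arm 1.5 m, τ = 84.37 × 1.5 = 126.6 N·m counterclockwise.
Speaker: 4.9 × 9.81 = 48.07 N down at 1.1 m → arm 1.1 m, τ = 48.07 × 1.1 = 52.88 N·m counterclockwise.
Battery pack: 24 × 9.81 = 235.4 N down at 2.9 m → arm 2.9 m, τ = 235.4 × 2.9 = 682.7 N·m counterclockwise.
Crate: 16 × 9.81 = 157 N down at 0.7 m → arm 0.7 m, τ = 157 × 0.7 = 109.9 N·m counterclockwise.
Net load moment about support B = 1259 N·m counterclockwise.
Reaction R at support A is upward at 4.5 m, arm 4.5 m → moment R × 4.5 clockwise.
Στ = 0 ⇒ R × 4.5 = 1259 ⇒ R = 280 N.

R_A ≈ 280 N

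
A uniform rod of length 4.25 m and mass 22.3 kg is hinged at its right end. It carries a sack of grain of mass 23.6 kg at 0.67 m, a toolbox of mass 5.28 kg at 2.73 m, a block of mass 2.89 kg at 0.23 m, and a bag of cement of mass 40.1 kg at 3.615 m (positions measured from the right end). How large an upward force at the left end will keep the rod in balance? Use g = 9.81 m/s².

F ≈ 515 N

Sum moments about the right end (the unknown pivot reaction has zero arm there).
Beam weight: 22.3 × 9.81 = 218.8 N down at 2.125 m → arm 2.125 m, τ = 218.8 × 2.125 = 465 N·m counterclockwise.
Sack of grain: 23.6 × 9.81 = 231.5 N down at 0.67 m → arm 0.67 m, τ = 231.5 × 0.67 = 155.1 N·m counterclockwise.
Toolbox: 5.28 × 9.81 = 51.8 N down at 2.73 m → arm 2.73 m, τ = 51.8 × 2.73 = 141.4 N·m counterclockwise.
Block: 2.89 × 9.81 = 28.35 N down at 0.23 m → arm 0.23 m, τ = 28.35 × 0.23 = 6.521 N·m counterclockwise.
Bag of cement: 40.1 × 9.81 = 393.4 N down at 3.615 m → arm 3.615 m, τ = 393.4 × 3.615 = 1422 N·m counterclockwise.
Net moment of the loads = 2190 N·m counterclockwise.
The upward force F acts at the left end, arm 4.25 m, giving F × 4.25 clockwise.
For rotational equilibrium, F × 4.25 = 2190, so F = 2190 / 4.25 = 515 N.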